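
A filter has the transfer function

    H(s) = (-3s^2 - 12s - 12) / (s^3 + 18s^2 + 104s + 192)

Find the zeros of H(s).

Set the numerator to zero: -3s^2 - 12s - 12 = 0, i.e. -3·(s^2 + 4s + 4) = 0.
Factoring: (s + 2)^2 = 0.

s = -2, -2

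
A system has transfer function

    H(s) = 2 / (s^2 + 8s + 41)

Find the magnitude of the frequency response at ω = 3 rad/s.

|H(j3)| = 0.05000

Substitute s = j3: numerator = 2, denominator = 32 + j24.
|H(j3)| = |2| / |32 + j24| = 2 / 40 = 0.05000.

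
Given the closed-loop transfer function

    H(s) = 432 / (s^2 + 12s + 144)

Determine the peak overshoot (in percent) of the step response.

Comparing s^2 + 12s + 144 to s^2 + 2ζωₙs + ωₙ²: ωₙ = 12 rad/s and ζ = 12/(2·12) = 0.5.
%OS = 100·exp(−πζ/√(1−ζ²)) = 100·exp(−π·0.5/√(1−0.5²)) ≈ 16.3%.

%OS ≈ 16.3%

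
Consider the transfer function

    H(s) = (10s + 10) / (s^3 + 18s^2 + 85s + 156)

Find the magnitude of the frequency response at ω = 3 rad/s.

Substitute s = j3: numerator = 10 + j30, denominator = -6 + j228.
|H(j3)| = |10 + j30| / |-6 + j228| = 31.623 / 228.08 ≈ 0.1386.

|H(j3)| ≈ 0.1386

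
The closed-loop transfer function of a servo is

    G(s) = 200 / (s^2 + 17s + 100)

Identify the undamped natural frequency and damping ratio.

Compare the denominator to the standard form s^2 + 2ζωₙs + ωₙ².
ωₙ² = 100, so ωₙ = 10 rad/s.
2ζωₙ = 17, so ζ = 17/(2·10) = 0.85.
With ζ = 0.85 the response is underdamped.

ωₙ = 10 rad/s, ζ = 0.85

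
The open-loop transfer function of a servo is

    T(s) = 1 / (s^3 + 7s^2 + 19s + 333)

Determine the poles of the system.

The poles are the roots of the denominator s^3 + 7s^2 + 19s + 333 = 0.
Trying s = -9: the polynomial evaluates to 0, so (s + 9) is a factor.
Dividing out leaves s^2 - 2s + 37 = 0.
The quadratic formula then gives s = 1 ± 6j.

s = -9, 1 + 6j, 1 - 6j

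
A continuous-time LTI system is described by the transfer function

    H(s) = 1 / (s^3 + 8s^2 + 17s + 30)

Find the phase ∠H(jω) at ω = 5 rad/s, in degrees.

∠H(j5) ≈ 166.8°

At s = j5: numerator = 1, denominator = -170 - j40.
∠H = ∠num − ∠den = 0° − (-166.76°) = 166.8°.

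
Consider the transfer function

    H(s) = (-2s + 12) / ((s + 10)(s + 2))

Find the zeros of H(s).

s = 6

Set the numerator to zero: -2s + 12 = 0, i.e. -2·(s - 6) = 0.
So s = 6.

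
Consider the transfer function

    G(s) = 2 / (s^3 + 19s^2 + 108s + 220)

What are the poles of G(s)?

The poles are the roots of the denominator s^3 + 19s^2 + 108s + 220 = 0.
Trying s = -11: the polynomial evaluates to 0, so (s + 11) is a factor.
Dividing out leaves s^2 + 8s + 20 = 0.
The quadratic formula then gives s = -4 ± 2j.

s = -4 ± 2j, -11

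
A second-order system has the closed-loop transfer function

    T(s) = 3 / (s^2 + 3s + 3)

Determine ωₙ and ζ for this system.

ωₙ ≈ 1.732 rad/s, ζ ≈ 0.8660

Compare the denominator to the standard form s^2 + 2ζωₙs + ωₙ².
ωₙ² = 3, so ωₙ = √3 ≈ 1.732 rad/s.
2ζωₙ = 3, so ζ = 3/(2·√3) ≈ 0.8660.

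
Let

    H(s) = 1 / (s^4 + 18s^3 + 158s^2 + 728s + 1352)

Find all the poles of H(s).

The poles are the roots of the denominator s^4 + 18s^3 + 158s^2 + 728s + 1352 = 0.
No real roots exist; factor into two real quadratics: (s^2 + 8s + 52)(s^2 + 10s + 26) = 0.
Each quadratic gives a conjugate pair via the quadratic formula.

s = -4 + 6j, -4 - 6j, -5 + j, -5 - j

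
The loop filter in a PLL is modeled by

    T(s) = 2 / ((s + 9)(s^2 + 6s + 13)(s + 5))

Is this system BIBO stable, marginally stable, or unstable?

stable

The poles can be read from the denominator factors: s = -9, -3 ± 2j, -5.
Since all poles lie strictly in the left half-plane, the system is stable.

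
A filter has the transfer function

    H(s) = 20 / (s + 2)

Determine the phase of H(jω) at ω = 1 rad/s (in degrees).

At s = j1: numerator = 20, denominator = 2 + j1.
∠H = ∠num − ∠den = 0° − (26.565°) = -26.57°.

∠H(j1) ≈ -26.57°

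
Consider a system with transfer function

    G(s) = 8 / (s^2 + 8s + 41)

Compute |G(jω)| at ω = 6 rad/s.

Substitute s = j6: numerator = 8, denominator = 5 + j48.
|G(j6)| = |8| / |5 + j48| = 8 / 48.260 ≈ 0.1658.

|G(j6)| ≈ 0.1658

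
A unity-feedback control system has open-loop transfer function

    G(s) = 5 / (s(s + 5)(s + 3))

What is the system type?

Type 1

The denominator has 1 factor of s at the origin (free integrator), so this is a Type 1 system.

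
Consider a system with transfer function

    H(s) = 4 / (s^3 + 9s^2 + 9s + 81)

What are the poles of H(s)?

The poles are the roots of the denominator s^3 + 9s^2 + 9s + 81 = 0.
Trying s = -9: the polynomial evaluates to 0, so (s + 9) is a factor.
Dividing out leaves s^2 + 9 = 0.
The quadratic formula then gives s = 0 ± 3j.

s = -9, ±3j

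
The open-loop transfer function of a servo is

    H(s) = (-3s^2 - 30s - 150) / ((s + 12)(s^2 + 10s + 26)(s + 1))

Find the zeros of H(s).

Set the numerator to zero: -3s^2 - 30s - 150 = 0, i.e. -3·(s^2 + 10s + 50) = 0.
Factoring: (s^2 + 10s + 50) = 0.

s = -5 ± 5j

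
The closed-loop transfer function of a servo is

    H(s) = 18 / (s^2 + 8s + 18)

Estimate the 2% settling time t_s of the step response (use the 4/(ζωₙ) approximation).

Comparing s^2 + 8s + 18 to s^2 + 2ζωₙs + ωₙ²: ωₙ = √18 ≈ 4.243 rad/s and ζ = 8/(2·√18) ≈ 0.9428.
ζωₙ = 8/2 = 4, so t_s ≈ 4/(ζωₙ) = 4/4 = 1 s.

t_s ≈ 1 s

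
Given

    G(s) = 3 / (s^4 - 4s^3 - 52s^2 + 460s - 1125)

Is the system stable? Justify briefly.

The denominator s^4 - 4s^3 - 52s^2 + 460s - 1125 factors as (s - 5)(s^2 - 8s + 25)(s + 9), giving poles at s = 5, 4 ± 3j, -9.
Since the pole(s) at s = 5, 4 + 3j, 4 - 3j lie in the right half-plane, the system is unstable.

unstable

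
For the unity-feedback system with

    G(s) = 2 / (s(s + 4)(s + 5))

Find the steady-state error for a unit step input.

G(s) has one pole at the origin.
This is a Type 1 system; for a step input the steady-state error is zero.

e_ss = 0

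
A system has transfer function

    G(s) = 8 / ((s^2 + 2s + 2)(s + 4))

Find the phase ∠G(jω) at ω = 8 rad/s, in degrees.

At s = j8: numerator = 8, denominator = -376 - j432.
∠G = ∠num − ∠den = 0° − (-131.04°) = 131.0°.

∠G(j8) ≈ 131.0°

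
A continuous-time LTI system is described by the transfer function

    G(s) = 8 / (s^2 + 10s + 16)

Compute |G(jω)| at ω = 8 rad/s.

|G(j8)| ≈ 0.08575

Substitute s = j8: numerator = 8, denominator = -48 + j80.
|G(j8)| = |8| / |-48 + j80| = 8 / 93.295 ≈ 0.08575.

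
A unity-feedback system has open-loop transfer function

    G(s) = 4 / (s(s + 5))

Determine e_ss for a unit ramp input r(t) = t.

e_ss = 1.250

G(s) has one pole at the origin.
This is a Type 1 system. Kv = lim_{s→0} s·G(s) = 4/5.
e_ss = 1/Kv = 1/(4/5) = 5/4 ≈ 1.250.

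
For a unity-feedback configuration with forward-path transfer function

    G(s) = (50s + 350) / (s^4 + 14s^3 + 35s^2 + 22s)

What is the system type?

Type 1

Factor s from the denominator: s^4 + 14s^3 + 35s^2 + 22s = s·(s^3 + 14s^2 + 35s + 22).
There is 1 pole at the origin, so the system is Type 1.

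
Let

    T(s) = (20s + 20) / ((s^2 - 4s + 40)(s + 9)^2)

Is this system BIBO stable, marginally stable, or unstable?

The poles can be read from the denominator factors: s = 2 ± 6j, -9, -9.
Since the pole(s) at s = 2 + 6j, 2 - 6j lie in the right half-plane, the system is unstable.

unstable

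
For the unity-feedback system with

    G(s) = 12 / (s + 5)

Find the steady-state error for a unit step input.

G(s) has no poles at the origin.
This is a Type 0 system. Kp = lim_{s→0} G(s) = 12/5.
e_ss = 1/(1 + Kp) = 1/(1 + 12/5) = 5/17 ≈ 0.2941.

e_ss = 0.2941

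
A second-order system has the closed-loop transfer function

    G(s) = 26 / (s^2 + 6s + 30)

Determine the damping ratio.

ζ ≈ 0.5477

Compare the denominator to the standard form s^2 + 2ζωₙs + ωₙ².
ωₙ² = 30, so ωₙ = √30 ≈ 5.477 rad/s.
2ζωₙ = 6, so ζ = 6/(2·√30) ≈ 0.5477.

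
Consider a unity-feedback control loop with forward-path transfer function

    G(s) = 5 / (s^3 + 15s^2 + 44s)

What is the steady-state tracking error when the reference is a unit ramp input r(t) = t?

e_ss = 8.800

G(s) has one pole at the origin.
This is a Type 1 system. Kv = lim_{s→0} s·G(s) = 5/44.
e_ss = 1/Kv = 1/(5/44) = 44/5 ≈ 8.800.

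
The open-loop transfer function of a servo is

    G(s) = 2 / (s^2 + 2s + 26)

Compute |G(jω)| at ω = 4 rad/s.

|G(j4)| ≈ 0.1562

Substitute s = j4: numerator = 2, denominator = 10 + j8.
|G(j4)| = |2| / |10 + j8| = 2 / 12.806 ≈ 0.1562.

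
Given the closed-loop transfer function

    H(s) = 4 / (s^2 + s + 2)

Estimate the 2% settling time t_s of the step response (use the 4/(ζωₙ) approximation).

Comparing s^2 + s + 2 to s^2 + 2ζωₙs + ωₙ²: ωₙ = √2 ≈ 1.414 rad/s and ζ = 1/(2·√2) ≈ 0.3536.
ζωₙ = 1/2 = 0.5, so t_s ≈ 4/(ζωₙ) = 4/0.5 = 8 s.

t_s ≈ 8 s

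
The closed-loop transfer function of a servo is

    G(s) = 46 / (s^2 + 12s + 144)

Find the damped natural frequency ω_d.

Comparing s^2 + 12s + 144 to s^2 + 2ζωₙs + ωₙ²: ωₙ = 12 rad/s and ζ = 12/(2·12) = 0.5.
ζωₙ = 12/2 = 6, so ω_d = ωₙ√(1−ζ²) = √(ωₙ² − (ζωₙ)²) = √(144 − 6²) = √108 ≈ 10.39 rad/s.

ω_d ≈ 10.39 rad/s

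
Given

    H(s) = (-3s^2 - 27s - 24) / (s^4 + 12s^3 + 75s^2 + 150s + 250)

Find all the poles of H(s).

s = -1 ± 2j, -5 ± 5j

The poles are the roots of the denominator s^4 + 12s^3 + 75s^2 + 150s + 250 = 0.
No real roots exist; factor into two real quadratics: (s^2 + 2s + 5)(s^2 + 10s + 50) = 0.
Each quadratic gives a conjugate pair via the quadratic formula.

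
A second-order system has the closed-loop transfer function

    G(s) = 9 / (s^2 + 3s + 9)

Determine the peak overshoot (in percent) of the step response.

Comparing s^2 + 3s + 9 to s^2 + 2ζωₙs + ωₙ²: ωₙ = 3 rad/s and ζ = 3/(2·3) = 0.5.
%OS = 100·exp(−πζ/√(1−ζ²)) = 100·exp(−π·0.5/√(1−0.5²)) ≈ 16.3%.

%OS ≈ 16.3%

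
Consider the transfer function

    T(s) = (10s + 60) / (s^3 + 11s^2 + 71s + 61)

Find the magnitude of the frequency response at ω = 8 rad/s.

|T(j8)| ≈ 0.1549

Substitute s = j8: numerator = 60 + j80, denominator = -643 + j56.
|T(j8)| = |60 + j80| / |-643 + j56| = 100 / 645.43 ≈ 0.1549.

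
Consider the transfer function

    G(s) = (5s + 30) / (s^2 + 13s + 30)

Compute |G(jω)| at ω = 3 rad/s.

|G(j3)| ≈ 0.7572

Substitute s = j3: numerator = 30 + j15, denominator = 21 + j39.
|G(j3)| = |30 + j15| / |21 + j39| = 33.541 / 44.294 ≈ 0.7572.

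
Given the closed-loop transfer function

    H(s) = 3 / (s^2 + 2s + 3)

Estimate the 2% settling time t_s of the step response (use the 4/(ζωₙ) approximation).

t_s ≈ 4 s

Comparing s^2 + 2s + 3 to s^2 + 2ζωₙs + ωₙ²: ωₙ = √3 ≈ 1.732 rad/s and ζ = 2/(2·√3) ≈ 0.5774.
ζωₙ = 2/2 = 1, so t_s ≈ 4/(ζωₙ) = 4/1 = 4 s.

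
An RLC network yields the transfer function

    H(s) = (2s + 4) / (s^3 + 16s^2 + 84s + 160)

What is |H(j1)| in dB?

Substitute s = j1: numerator = 4 + j2, denominator = 144 + j83.
|H(j1)| = |4 + j2| / |144 + j83| = 4.4721 / 166.21 ≈ 0.02691.
In decibels: 20·log₁₀(0.02691) ≈ -31.4 dB.

|H(j1)|_dB ≈ -31.4 dB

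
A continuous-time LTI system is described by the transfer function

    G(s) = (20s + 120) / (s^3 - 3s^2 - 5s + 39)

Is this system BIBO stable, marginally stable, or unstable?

unstable

The denominator s^3 - 3s^2 - 5s + 39 factors as (s + 3)(s^2 - 6s + 13), giving poles at s = -3, 3 + 2j, 3 - 2j.
Since the pole(s) at s = 3 ± 2j lie in the right half-plane, the system is unstable.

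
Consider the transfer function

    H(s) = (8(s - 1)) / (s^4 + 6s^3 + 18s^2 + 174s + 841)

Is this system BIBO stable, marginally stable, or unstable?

unstable

The denominator s^4 + 6s^3 + 18s^2 + 174s + 841 factors as (s^2 - 4s + 29)(s^2 + 10s + 29), giving poles at s = 2 ± 5j, -5 ± 2j.
Since the pole(s) at s = 2 ± 5j lie in the right half-plane, the system is unstable.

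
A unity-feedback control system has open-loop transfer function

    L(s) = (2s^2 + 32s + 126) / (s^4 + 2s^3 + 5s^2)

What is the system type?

Factor s from the denominator: s^4 + 2s^3 + 5s^2 = s^2·(s^2 + 2s + 5).
There are 2 poles at the origin, so the system is Type 2.

Type 2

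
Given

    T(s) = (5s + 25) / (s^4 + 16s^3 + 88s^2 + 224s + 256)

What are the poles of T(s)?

s = -2 ± 2j, -4, -8

The poles are the roots of the denominator s^4 + 16s^3 + 88s^2 + 224s + 256 = 0.
Trying s = -4: the polynomial evaluates to 0, so (s + 4) is a factor.
Dividing out leaves s^3 + 12s^2 + 40s + 64 = 0.
This factors further as (s^2 + 4s + 8)(s + 8) = 0.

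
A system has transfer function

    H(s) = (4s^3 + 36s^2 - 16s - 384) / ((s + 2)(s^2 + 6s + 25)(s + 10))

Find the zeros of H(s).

Set the numerator to zero: 4s^3 + 36s^2 - 16s - 384 = 0, i.e. 4·(s^3 + 9s^2 - 4s - 96) = 0.
Factoring: (s + 4)(s + 8)(s - 3) = 0.

s = -4, -8, 3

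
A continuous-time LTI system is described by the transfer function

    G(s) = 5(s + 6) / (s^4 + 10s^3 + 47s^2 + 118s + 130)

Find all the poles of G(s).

s = -3 ± j, -2 ± 3j

The poles are the roots of the denominator s^4 + 10s^3 + 47s^2 + 118s + 130 = 0.
No real roots exist; factor into two real quadratics: (s^2 + 6s + 10)(s^2 + 4s + 13) = 0.
Each quadratic gives a conjugate pair via the quadratic formula.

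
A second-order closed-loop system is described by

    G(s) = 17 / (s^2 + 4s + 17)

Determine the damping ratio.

Compare the denominator to the standard form s^2 + 2ζωₙs + ωₙ².
ωₙ² = 17, so ωₙ = √17 ≈ 4.123 rad/s.
2ζωₙ = 4, so ζ = 4/(2·√17) ≈ 0.4851.
With ζ = 0.4851 the response is underdamped.

ζ ≈ 0.4851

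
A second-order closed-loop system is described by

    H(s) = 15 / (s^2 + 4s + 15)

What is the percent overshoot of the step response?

Comparing s^2 + 4s + 15 to s^2 + 2ζωₙs + ωₙ²: ωₙ = √15 ≈ 3.873 rad/s and ζ = 4/(2·√15) ≈ 0.5164.
%OS = 100·exp(−πζ/√(1−ζ²)) = 100·exp(−π·0.5164/√(1−0.5164²)) ≈ 15.0%.

%OS ≈ 15.0%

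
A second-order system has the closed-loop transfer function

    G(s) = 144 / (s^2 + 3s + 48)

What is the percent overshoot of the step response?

Comparing s^2 + 3s + 48 to s^2 + 2ζωₙs + ωₙ²: ωₙ = √48 ≈ 6.928 rad/s and ζ = 3/(2·√48) ≈ 0.2165.
%OS = 100·exp(−πζ/√(1−ζ²)) = 100·exp(−π·0.2165/√(1−0.2165²)) ≈ 49.8%.

%OS ≈ 49.8%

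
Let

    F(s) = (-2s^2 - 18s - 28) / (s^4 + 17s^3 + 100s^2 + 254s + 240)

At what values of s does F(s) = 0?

Set the numerator to zero: -2s^2 - 18s - 28 = 0, i.e. -2·(s^2 + 9s + 14) = 0.
Factoring: (s + 2)(s + 7) = 0.

s = -2, -7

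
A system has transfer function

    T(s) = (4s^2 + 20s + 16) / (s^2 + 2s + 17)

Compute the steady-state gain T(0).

Set s = 0: T(0) = (16) / (17) = 16/17.

T(0) = 16/17 ≈ 0.9412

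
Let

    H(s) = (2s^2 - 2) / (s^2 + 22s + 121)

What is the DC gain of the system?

Set s = 0: H(0) = (-2) / (121) = -2/121.

H(0) = -2/121 ≈ -0.01653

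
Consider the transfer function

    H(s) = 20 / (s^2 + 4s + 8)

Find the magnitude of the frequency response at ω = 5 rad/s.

Substitute s = j5: numerator = 20, denominator = -17 + j20.
|H(j5)| = |20| / |-17 + j20| = 20 / 26.249 ≈ 0.7619.

|H(j5)| ≈ 0.7619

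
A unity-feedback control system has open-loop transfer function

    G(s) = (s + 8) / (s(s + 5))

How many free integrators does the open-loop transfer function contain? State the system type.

Type 1

The denominator has 1 factor of s at the origin (free integrator), so this is a Type 1 system.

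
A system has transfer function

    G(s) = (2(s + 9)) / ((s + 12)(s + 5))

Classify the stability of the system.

The poles can be read from the denominator factors: s = -12, -5.
Since all poles lie strictly in the left half-plane, the system is stable.

stable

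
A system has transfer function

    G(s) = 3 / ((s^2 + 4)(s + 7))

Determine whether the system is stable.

The poles can be read from the denominator factors: s = ±2j, -7.
Since the simple pole(s) at s = 2j, -2j lie on the jω-axis with none in the right half-plane, the system is marginally stable.

marginally stable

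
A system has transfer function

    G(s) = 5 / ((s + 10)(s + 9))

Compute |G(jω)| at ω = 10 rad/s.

|G(j10)| ≈ 0.02628

Substitute s = j10: numerator = 5, denominator = -10 + j190.
|G(j10)| = |5| / |-10 + j190| = 5 / 190.26 ≈ 0.02628.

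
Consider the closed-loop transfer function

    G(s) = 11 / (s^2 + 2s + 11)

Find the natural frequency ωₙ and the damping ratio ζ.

ωₙ ≈ 3.317 rad/s, ζ ≈ 0.3015

Compare the denominator to the standard form s^2 + 2ζωₙs + ωₙ².
ωₙ² = 11, so ωₙ = √11 ≈ 3.317 rad/s.
2ζωₙ = 2, so ζ = 2/(2·√11) ≈ 0.3015.
With ζ = 0.3015 the response is underdamped.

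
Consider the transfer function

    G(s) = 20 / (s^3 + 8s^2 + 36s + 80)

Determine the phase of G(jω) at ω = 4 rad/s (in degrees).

At s = j4: numerator = 20, denominator = -48 + j80.
∠G = ∠num − ∠den = 0° − (120.96°) = -121.0°.

∠G(j4) ≈ -121.0°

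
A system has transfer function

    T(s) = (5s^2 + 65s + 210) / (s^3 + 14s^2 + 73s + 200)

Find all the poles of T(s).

The poles are the roots of the denominator s^3 + 14s^2 + 73s + 200 = 0.
Trying s = -8: the polynomial evaluates to 0, so (s + 8) is a factor.
Dividing out leaves s^2 + 6s + 25 = 0.
The quadratic formula then gives s = -3 ± 4j.

s = -3 + 4j, -3 - 4j, -8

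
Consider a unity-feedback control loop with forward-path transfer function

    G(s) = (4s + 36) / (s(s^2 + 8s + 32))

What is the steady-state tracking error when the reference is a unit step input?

e_ss = 0

G(s) has one pole at the origin.
This is a Type 1 system; for a step input the steady-state error is zero.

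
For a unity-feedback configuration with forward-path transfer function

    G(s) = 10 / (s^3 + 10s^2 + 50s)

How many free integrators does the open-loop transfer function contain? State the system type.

Factor s from the denominator: s^3 + 10s^2 + 50s = s·(s^2 + 10s + 50).
There is 1 pole at the origin, so the system is Type 1.

Type 1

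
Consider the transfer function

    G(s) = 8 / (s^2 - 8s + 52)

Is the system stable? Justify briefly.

The denominator s^2 - 8s + 52 factors as (s^2 - 8s + 52), giving poles at s = 4 + 6j, 4 - 6j.
Since the pole(s) at s = 4 ± 6j lie in the right half-plane, the system is unstable.

unstable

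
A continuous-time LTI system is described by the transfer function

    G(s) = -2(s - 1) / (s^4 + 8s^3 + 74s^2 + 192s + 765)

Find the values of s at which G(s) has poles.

The poles are the roots of the denominator s^4 + 8s^3 + 74s^2 + 192s + 765 = 0.
No real roots exist; factor into two real quadratics: (s^2 + 6s + 45)(s^2 + 2s + 17) = 0.
Each quadratic gives a conjugate pair via the quadratic formula.

s = -3 + 6j, -3 - 6j, -1 + 4j, -1 - 4j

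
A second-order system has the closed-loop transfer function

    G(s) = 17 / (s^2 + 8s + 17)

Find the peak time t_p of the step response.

Comparing s^2 + 8s + 17 to s^2 + 2ζωₙs + ωₙ²: ωₙ = √17 ≈ 4.123 rad/s and ζ = 8/(2·√17) ≈ 0.9701.
ζωₙ = 8/2 = 4, so ω_d = ωₙ√(1−ζ²) = √(ωₙ² − (ζωₙ)²) = √(17 − 4²) = √1 = 1 rad/s.
t_p = π/ω_d = π/1 ≈ 3.142 s.

t_p ≈ 3.142 s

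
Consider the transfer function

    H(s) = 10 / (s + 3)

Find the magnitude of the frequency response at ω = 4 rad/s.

Substitute s = j4: numerator = 10, denominator = 3 + j4.
|H(j4)| = |10| / |3 + j4| = 10 / 5 = 2.

|H(j4)| = 2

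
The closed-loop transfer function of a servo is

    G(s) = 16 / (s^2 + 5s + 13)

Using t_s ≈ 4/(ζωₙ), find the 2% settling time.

Comparing s^2 + 5s + 13 to s^2 + 2ζωₙs + ωₙ²: ωₙ = √13 ≈ 3.606 rad/s and ζ = 5/(2·√13) ≈ 0.6934.
ζωₙ = 5/2 = 2.5, so t_s ≈ 4/(ζωₙ) = 4/2.5 = 1.600 s.

t_s ≈ 1.600 s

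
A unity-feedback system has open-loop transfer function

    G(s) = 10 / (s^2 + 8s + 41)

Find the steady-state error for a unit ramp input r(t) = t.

e_ss = ∞

G(s) has no poles at the origin.
This is a Type 0 system; Kv = lim_{s→0} s·G(s) = 0, so the steady-state error for a ramp input is infinite.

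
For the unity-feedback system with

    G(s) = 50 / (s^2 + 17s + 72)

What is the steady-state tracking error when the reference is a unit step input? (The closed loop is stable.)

G(s) has no poles at the origin.
This is a Type 0 system. Kp = lim_{s→0} G(s) = 50/72 = 25/36.
e_ss = 1/(1 + Kp) = 1/(1 + 25/36) = 36/61 ≈ 0.5902.

e_ss = 0.5902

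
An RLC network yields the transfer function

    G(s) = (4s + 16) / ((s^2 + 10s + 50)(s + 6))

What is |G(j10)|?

Substitute s = j10: numerator = 16 + j40, denominator = -1300 + j100.
|G(j10)| = |16 + j40| / |-1300 + j100| = 43.081 / 1303.8 ≈ 0.03304.

|G(j10)| ≈ 0.03304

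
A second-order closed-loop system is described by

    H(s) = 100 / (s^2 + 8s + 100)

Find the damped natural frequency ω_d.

Comparing s^2 + 8s + 100 to s^2 + 2ζωₙs + ωₙ²: ωₙ = 10 rad/s and ζ = 8/(2·10) = 0.4.
ζωₙ = 8/2 = 4, so ω_d = ωₙ√(1−ζ²) = √(ωₙ² − (ζωₙ)²) = √(100 − 4²) = √84 ≈ 9.165 rad/s.

ω_d ≈ 9.165 rad/s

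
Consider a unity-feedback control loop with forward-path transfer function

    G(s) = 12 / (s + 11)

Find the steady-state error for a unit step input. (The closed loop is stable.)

G(s) has no poles at the origin.
This is a Type 0 system. Kp = lim_{s→0} G(s) = 12/11.
e_ss = 1/(1 + Kp) = 1/(1 + 12/11) = 11/23 ≈ 0.4783.

e_ss = 0.4783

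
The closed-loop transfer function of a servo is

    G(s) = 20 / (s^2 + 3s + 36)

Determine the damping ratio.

Compare the denominator to the standard form s^2 + 2ζωₙs + ωₙ².
ωₙ² = 36, so ωₙ = 6 rad/s.
2ζωₙ = 3, so ζ = 3/(2·6) = 0.25.

ζ = 0.25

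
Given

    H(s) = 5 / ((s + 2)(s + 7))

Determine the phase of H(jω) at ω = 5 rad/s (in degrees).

∠H(j5) ≈ -103.7°

At s = j5: numerator = 5, denominator = -11 + j45.
∠H = ∠num − ∠den = 0° − (103.74°) = -103.7°.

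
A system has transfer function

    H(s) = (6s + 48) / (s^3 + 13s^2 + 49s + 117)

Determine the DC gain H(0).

Set s = 0: H(0) = (48) / (117) = 16/39.

H(0) = 16/39 ≈ 0.4103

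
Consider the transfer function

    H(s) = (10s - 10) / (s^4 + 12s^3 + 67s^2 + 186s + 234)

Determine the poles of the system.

The poles are the roots of the denominator s^4 + 12s^3 + 67s^2 + 186s + 234 = 0.
No real roots exist; factor into two real quadratics: (s^2 + 6s + 13)(s^2 + 6s + 18) = 0.
Each quadratic gives a conjugate pair via the quadratic formula.

s = -3 ± 2j, -3 ± 3j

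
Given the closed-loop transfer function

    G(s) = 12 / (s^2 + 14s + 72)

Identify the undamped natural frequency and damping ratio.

Compare the denominator to the standard form s^2 + 2ζωₙs + ωₙ².
ωₙ² = 72, so ωₙ = √72 ≈ 8.485 rad/s.
2ζωₙ = 14, so ζ = 14/(2·√72) ≈ 0.8250.

ωₙ ≈ 8.485 rad/s, ζ ≈ 0.8250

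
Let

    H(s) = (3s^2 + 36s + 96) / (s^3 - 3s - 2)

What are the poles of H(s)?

s = -1, 2, -1

The poles are the roots of the denominator s^3 - 3s - 2 = 0.
Trying s = -1: the polynomial evaluates to 0, so (s + 1) is a factor.
Dividing out leaves s^2 - s - 2 = 0.
Factoring the quadratic: (s - 2)(s + 1) = 0.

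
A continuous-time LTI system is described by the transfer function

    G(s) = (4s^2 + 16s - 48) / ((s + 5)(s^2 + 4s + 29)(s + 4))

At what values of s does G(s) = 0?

Set the numerator to zero: 4s^2 + 16s - 48 = 0, i.e. 4·(s^2 + 4s - 12) = 0.
Factoring: (s + 6)(s - 2) = 0.

s = -6, 2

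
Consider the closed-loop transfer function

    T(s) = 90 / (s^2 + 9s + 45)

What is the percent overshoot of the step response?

Comparing s^2 + 9s + 45 to s^2 + 2ζωₙs + ωₙ²: ωₙ = √45 ≈ 6.708 rad/s and ζ = 9/(2·√45) ≈ 0.6708.
%OS = 100·exp(−πζ/√(1−ζ²)) = 100·exp(−π·0.6708/√(1−0.6708²)) ≈ 5.83%.

%OS ≈ 5.83%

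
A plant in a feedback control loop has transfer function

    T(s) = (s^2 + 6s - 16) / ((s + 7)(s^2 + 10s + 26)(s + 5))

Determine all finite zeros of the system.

s = -8, 2

Set the numerator to zero: s^2 + 6s - 16 = 0.
Factoring: (s + 8)(s - 2) = 0.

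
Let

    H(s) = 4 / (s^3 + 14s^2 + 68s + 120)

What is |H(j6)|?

Substitute s = j6: numerator = 4, denominator = -384 + j192.
|H(j6)| = |4| / |-384 + j192| = 4 / 429.33 ≈ 0.009317.

|H(j6)| ≈ 0.009317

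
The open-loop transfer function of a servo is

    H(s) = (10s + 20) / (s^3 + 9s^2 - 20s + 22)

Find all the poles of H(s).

The poles are the roots of the denominator s^3 + 9s^2 - 20s + 22 = 0.
Trying s = -11: the polynomial evaluates to 0, so (s + 11) is a factor.
Dividing out leaves s^2 - 2s + 2 = 0.
The quadratic formula then gives s = 1 ± 1j.

s = 1 ± j, -11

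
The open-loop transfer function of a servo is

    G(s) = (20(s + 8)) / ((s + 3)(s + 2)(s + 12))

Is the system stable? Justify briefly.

stable

The poles can be read from the denominator factors: s = -3, -2, -12.
Since all poles lie strictly in the left half-plane, the system is stable.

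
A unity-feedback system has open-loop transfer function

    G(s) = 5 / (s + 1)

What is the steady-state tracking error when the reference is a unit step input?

G(s) has no poles at the origin.
This is a Type 0 system. Kp = lim_{s→0} G(s) = 5/1.
e_ss = 1/(1 + Kp) = 1/(1 + 5) = 1/6 ≈ 0.1667.

e_ss = 0.1667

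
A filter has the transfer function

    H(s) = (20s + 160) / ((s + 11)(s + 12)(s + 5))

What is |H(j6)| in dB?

Substitute s = j6: numerator = 160 + j120, denominator = -348 + j1266.
|H(j6)| = |160 + j120| / |-348 + j1266| = 200 / 1313.0 ≈ 0.1523.
In decibels: 20·log₁₀(0.1523) ≈ -16.3 dB.

|H(j6)|_dB ≈ -16.3 dB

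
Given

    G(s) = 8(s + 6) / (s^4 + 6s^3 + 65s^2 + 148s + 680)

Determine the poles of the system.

s = -2 ± 6j, -1 ± 4j

The poles are the roots of the denominator s^4 + 6s^3 + 65s^2 + 148s + 680 = 0.
No real roots exist; factor into two real quadratics: (s^2 + 4s + 40)(s^2 + 2s + 17) = 0.
Each quadratic gives a conjugate pair via the quadratic formula.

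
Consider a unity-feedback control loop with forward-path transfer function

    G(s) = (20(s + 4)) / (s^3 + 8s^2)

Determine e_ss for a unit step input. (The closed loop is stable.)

G(s) has 2 poles at the origin.
This is a Type 2 system; for a step input the steady-state error is zero.

e_ss = 0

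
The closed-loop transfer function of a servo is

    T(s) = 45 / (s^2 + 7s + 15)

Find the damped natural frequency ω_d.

Comparing s^2 + 7s + 15 to s^2 + 2ζωₙs + ωₙ²: ωₙ = √15 ≈ 3.873 rad/s and ζ = 7/(2·√15) ≈ 0.9037.
ζωₙ = 7/2 = 3.5, so ω_d = ωₙ√(1−ζ²) = √(ωₙ² − (ζωₙ)²) = √(15 − 3.5²) = √2.75 ≈ 1.658 rad/s.

ω_d ≈ 1.658 rad/s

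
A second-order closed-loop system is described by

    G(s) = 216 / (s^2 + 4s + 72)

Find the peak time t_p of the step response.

Comparing s^2 + 4s + 72 to s^2 + 2ζωₙs + ωₙ²: ωₙ = √72 ≈ 8.485 rad/s and ζ = 4/(2·√72) ≈ 0.2357.
ζωₙ = 4/2 = 2, so ω_d = ωₙ√(1−ζ²) = √(ωₙ² − (ζωₙ)²) = √(72 − 2²) = √68 ≈ 8.246 rad/s.
t_p = π/ω_d = π/8.246 ≈ 0.3810 s.

t_p ≈ 0.3810 s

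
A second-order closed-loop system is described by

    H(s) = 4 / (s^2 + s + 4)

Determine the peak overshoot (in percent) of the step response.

Comparing s^2 + s + 4 to s^2 + 2ζωₙs + ωₙ²: ωₙ = 2 rad/s and ζ = 1/(2·2) = 0.25.
%OS = 100·exp(−πζ/√(1−ζ²)) = 100·exp(−π·0.25/√(1−0.25²)) ≈ 44.4%.

%OS ≈ 44.4%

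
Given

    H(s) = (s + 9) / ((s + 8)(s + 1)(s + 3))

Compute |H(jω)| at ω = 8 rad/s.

|H(j8)| ≈ 0.01545

Substitute s = j8: numerator = 9 + j8, denominator = -744 - j232.
|H(j8)| = |9 + j8| / |-744 - j232| = 12.042 / 779.33 ≈ 0.01545.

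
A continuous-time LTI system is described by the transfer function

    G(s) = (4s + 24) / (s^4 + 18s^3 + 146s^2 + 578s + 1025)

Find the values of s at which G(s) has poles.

The poles are the roots of the denominator s^4 + 18s^3 + 146s^2 + 578s + 1025 = 0.
No real roots exist; factor into two real quadratics: (s^2 + 8s + 25)(s^2 + 10s + 41) = 0.
Each quadratic gives a conjugate pair via the quadratic formula.

s = -4 + 3j, -4 - 3j, -5 + 4j, -5 - 4j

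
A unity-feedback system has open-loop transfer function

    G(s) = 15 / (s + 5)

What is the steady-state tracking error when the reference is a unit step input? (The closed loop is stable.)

e_ss = 0.2500

G(s) has no poles at the origin.
This is a Type 0 system. Kp = lim_{s→0} G(s) = 15/5 = 3.
e_ss = 1/(1 + Kp) = 1/(1 + 3) = 1/4 ≈ 0.2500.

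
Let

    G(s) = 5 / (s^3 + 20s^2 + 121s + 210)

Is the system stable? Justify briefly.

The denominator s^3 + 20s^2 + 121s + 210 factors as (s + 7)(s + 10)(s + 3), giving poles at s = -7, -10, -3.
Since all poles lie strictly in the left half-plane, the system is stable.

stable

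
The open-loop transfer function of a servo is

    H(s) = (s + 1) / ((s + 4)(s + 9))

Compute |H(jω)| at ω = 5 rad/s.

Substitute s = j5: numerator = 1 + j5, denominator = 11 + j65.
|H(j5)| = |1 + j5| / |11 + j65| = 5.0990 / 65.924 ≈ 0.07735.

|H(j5)| ≈ 0.07735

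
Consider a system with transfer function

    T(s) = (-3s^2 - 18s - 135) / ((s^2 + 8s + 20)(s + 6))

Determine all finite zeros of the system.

s = -3 ± 6j

Set the numerator to zero: -3s^2 - 18s - 135 = 0, i.e. -3·(s^2 + 6s + 45) = 0.
Factoring: (s^2 + 6s + 45) = 0.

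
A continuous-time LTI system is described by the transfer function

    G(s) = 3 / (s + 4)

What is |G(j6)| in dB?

|G(j6)|_dB ≈ -7.62 dB

Substitute s = j6: numerator = 3, denominator = 4 + j6.
|G(j6)| = |3| / |4 + j6| = 3 / 7.2111 ≈ 0.4160.
In decibels: 20·log₁₀(0.4160) ≈ -7.62 dB.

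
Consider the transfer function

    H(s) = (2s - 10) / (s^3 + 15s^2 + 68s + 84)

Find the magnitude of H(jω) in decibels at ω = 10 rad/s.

|H(j10)|_dB ≈ -36.2 dB

Substitute s = j10: numerator = -10 + j20, denominator = -1416 - j320.
|H(j10)| = |-10 + j20| / |-1416 - j320| = 22.361 / 1451.7 ≈ 0.01540.
In decibels: 20·log₁₀(0.01540) ≈ -36.2 dB.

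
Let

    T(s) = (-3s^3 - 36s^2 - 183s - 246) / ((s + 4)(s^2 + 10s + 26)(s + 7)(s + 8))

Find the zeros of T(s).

Set the numerator to zero: -3s^3 - 36s^2 - 183s - 246 = 0, i.e. -3·(s^3 + 12s^2 + 61s + 82) = 0.
Factoring: (s^2 + 10s + 41)(s + 2) = 0.

s = -5 + 4j, -5 - 4j, -2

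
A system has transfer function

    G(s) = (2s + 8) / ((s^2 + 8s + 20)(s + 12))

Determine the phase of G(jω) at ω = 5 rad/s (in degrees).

∠G(j5) ≈ -68.40°

At s = j5: numerator = 8 + j10, denominator = -260 + j455.
∠G = ∠num − ∠den = 51.340° − (119.74°) = -68.40°.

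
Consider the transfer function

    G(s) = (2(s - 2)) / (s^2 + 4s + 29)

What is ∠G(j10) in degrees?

∠G(j10) ≈ -49.29°

At s = j10: numerator = -4 + j20, denominator = -71 + j40.
∠G = ∠num − ∠den = 101.31° − (150.60°) = -49.29°.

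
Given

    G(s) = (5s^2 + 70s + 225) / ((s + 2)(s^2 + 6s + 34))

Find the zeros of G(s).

Set the numerator to zero: 5s^2 + 70s + 225 = 0, i.e. 5·(s^2 + 14s + 45) = 0.
Factoring: (s + 9)(s + 5) = 0.

s = -9, -5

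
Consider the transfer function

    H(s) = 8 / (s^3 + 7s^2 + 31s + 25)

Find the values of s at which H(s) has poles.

s = -3 ± 4j, -1

The poles are the roots of the denominator s^3 + 7s^2 + 31s + 25 = 0.
Trying s = -1: the polynomial evaluates to 0, so (s + 1) is a factor.
Dividing out leaves s^2 + 6s + 25 = 0.
The quadratic formula then gives s = -3 ± 4j.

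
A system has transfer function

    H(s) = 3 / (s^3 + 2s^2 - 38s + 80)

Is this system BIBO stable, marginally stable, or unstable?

unstable

The denominator s^3 + 2s^2 - 38s + 80 factors as (s + 8)(s^2 - 6s + 10), giving poles at s = -8, 3 + j, 3 - j.
Since the pole(s) at s = 3 ± j lie in the right half-plane, the system is unstable.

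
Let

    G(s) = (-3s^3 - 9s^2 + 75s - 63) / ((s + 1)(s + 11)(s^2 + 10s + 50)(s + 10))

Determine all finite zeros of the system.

s = 1, -7, 3

Set the numerator to zero: -3s^3 - 9s^2 + 75s - 63 = 0, i.e. -3·(s^3 + 3s^2 - 25s + 21) = 0.
Factoring: (s - 1)(s + 7)(s - 3) = 0.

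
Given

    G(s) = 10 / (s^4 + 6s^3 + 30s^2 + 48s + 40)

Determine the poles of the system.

s = -2 ± 4j, -1 ± j

The poles are the roots of the denominator s^4 + 6s^3 + 30s^2 + 48s + 40 = 0.
No real roots exist; factor into two real quadratics: (s^2 + 4s + 20)(s^2 + 2s + 2) = 0.
Each quadratic gives a conjugate pair via the quadratic formula.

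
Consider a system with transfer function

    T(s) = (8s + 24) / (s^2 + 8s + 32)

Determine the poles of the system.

s = -4 + 4j, -4 - 4j

The poles are the roots of the denominator s^2 + 8s + 32 = 0.
Using the quadratic formula: s = (-8 ± √(-64))/2 = -4 ± 4j.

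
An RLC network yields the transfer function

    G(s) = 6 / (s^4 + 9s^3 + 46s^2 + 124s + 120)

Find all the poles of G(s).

The poles are the roots of the denominator s^4 + 9s^3 + 46s^2 + 124s + 120 = 0.
Trying s = -2: the polynomial evaluates to 0, so (s + 2) is a factor.
Dividing out leaves s^3 + 7s^2 + 32s + 60 = 0.
This factors further as (s^2 + 4s + 20)(s + 3) = 0.

s = -2 ± 4j, -2, -3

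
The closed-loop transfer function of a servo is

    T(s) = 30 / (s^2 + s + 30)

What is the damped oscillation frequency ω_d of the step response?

ω_d ≈ 5.454 rad/s

Comparing s^2 + s + 30 to s^2 + 2ζωₙs + ωₙ²: ωₙ = √30 ≈ 5.477 rad/s and ζ = 1/(2·√30) ≈ 0.09129.
ζωₙ = 1/2 = 0.5, so ω_d = ωₙ√(1−ζ²) = √(ωₙ² − (ζωₙ)²) = √(30 − 0.5²) = √29.75 ≈ 5.454 rad/s.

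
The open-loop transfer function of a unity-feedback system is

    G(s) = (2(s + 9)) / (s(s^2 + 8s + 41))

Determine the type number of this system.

Type 1

The denominator has 1 factor of s at the origin (free integrator), so this is a Type 1 system.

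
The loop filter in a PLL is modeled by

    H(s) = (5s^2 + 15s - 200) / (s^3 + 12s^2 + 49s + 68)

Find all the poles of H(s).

The poles are the roots of the denominator s^3 + 12s^2 + 49s + 68 = 0.
Trying s = -4: the polynomial evaluates to 0, so (s + 4) is a factor.
Dividing out leaves s^2 + 8s + 17 = 0.
The quadratic formula then gives s = -4 ± 1j.

s = -4 + j, -4 - j, -4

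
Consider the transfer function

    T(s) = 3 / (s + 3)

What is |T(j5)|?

|T(j5)| ≈ 0.5145

Substitute s = j5: numerator = 3, denominator = 3 + j5.
|T(j5)| = |3| / |3 + j5| = 3 / 5.8310 ≈ 0.5145.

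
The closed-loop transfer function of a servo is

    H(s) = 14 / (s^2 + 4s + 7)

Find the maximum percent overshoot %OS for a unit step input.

Comparing s^2 + 4s + 7 to s^2 + 2ζωₙs + ωₙ²: ωₙ = √7 ≈ 2.646 rad/s and ζ = 4/(2·√7) ≈ 0.7559.
%OS = 100·exp(−πζ/√(1−ζ²)) = 100·exp(−π·0.7559/√(1−0.7559²)) ≈ 2.66%.

%OS ≈ 2.66%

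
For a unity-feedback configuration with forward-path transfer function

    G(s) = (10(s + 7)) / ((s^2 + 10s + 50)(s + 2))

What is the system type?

Type 0

The denominator has no factor of s at the origin — no free integrator — so this is a Type 0 system.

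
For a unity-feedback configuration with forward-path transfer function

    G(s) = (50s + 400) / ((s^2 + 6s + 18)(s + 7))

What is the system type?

Type 0

The denominator has no factor of s at the origin — no free integrator — so this is a Type 0 system.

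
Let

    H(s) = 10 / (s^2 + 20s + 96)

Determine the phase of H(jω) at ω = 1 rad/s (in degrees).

At s = j1: numerator = 10, denominator = 95 + j20.
∠H = ∠num − ∠den = 0° − (11.889°) = -11.89°.

∠H(j1) ≈ -11.89°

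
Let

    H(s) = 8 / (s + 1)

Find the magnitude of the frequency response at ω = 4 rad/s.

|H(j4)| ≈ 1.940

Substitute s = j4: numerator = 8, denominator = 1 + j4.
|H(j4)| = |8| / |1 + j4| = 8 / 4.1231 ≈ 1.940.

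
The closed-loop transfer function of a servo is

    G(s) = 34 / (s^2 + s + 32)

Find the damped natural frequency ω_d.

Comparing s^2 + s + 32 to s^2 + 2ζωₙs + ωₙ²: ωₙ = √32 ≈ 5.657 rad/s and ζ = 1/(2·√32) ≈ 0.08839.
ζωₙ = 1/2 = 0.5, so ω_d = ωₙ√(1−ζ²) = √(ωₙ² − (ζωₙ)²) = √(32 − 0.5²) = √31.75 ≈ 5.635 rad/s.

ω_d ≈ 5.635 rad/s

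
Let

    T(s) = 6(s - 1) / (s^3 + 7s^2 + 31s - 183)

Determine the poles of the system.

The poles are the roots of the denominator s^3 + 7s^2 + 31s - 183 = 0.
Trying s = 3: the polynomial evaluates to 0, so (s - 3) is a factor.
Dividing out leaves s^2 + 10s + 61 = 0.
The quadratic formula then gives s = -5 ± 6j.

s = -5 + 6j, -5 - 6j, 3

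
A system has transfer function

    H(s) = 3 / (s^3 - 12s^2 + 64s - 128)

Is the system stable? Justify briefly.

unstable

The denominator s^3 - 12s^2 + 64s - 128 factors as (s^2 - 8s + 32)(s - 4), giving poles at s = 4 + 4j, 4 - 4j, 4.
Since the pole(s) at s = 4 + 4j, 4 - 4j, 4 lie in the right half-plane, the system is unstable.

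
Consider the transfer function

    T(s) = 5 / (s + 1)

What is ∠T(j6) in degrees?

At s = j6: numerator = 5, denominator = 1 + j6.
∠T = ∠num − ∠den = 0° − (80.538°) = -80.54°.

∠T(j6) ≈ -80.54°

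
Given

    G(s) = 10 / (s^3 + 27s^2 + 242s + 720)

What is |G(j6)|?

Substitute s = j6: numerator = 10, denominator = -252 + j1236.
|G(j6)| = |10| / |-252 + j1236| = 10 / 1261.4 ≈ 0.007928.

|G(j6)| ≈ 0.007928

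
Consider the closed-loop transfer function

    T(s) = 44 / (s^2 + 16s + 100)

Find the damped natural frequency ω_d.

ω_d = 6 rad/s

Comparing s^2 + 16s + 100 to s^2 + 2ζωₙs + ωₙ²: ωₙ = 10 rad/s and ζ = 16/(2·10) = 0.8.
ζωₙ = 16/2 = 8, so ω_d = ωₙ√(1−ζ²) = √(ωₙ² − (ζωₙ)²) = √(100 − 8²) = √36 = 6 rad/s.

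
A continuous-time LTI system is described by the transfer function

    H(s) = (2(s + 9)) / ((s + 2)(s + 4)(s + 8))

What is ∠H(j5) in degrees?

At s = j5: numerator = 18 + j10, denominator = -286 + j155.
∠H = ∠num − ∠den = 29.055° − (151.54°) = -122.5°.

∠H(j5) ≈ -122.5°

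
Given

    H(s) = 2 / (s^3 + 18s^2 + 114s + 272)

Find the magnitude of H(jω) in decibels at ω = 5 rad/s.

|H(j5)|_dB ≈ -47.6 dB

Substitute s = j5: numerator = 2, denominator = -178 + j445.
|H(j5)| = |2| / |-178 + j445| = 2 / 479.28 ≈ 0.004173.
In decibels: 20·log₁₀(0.004173) ≈ -47.6 dB.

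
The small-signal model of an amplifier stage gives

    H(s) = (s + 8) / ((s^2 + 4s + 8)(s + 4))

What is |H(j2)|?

Substitute s = j2: numerator = 8 + j2, denominator = j40.
|H(j2)| = |8 + j2| / |j40| = 8.2462 / 40 ≈ 0.2062.

|H(j2)| ≈ 0.2062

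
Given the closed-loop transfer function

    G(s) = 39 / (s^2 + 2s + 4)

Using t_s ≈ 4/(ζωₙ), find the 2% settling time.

Comparing s^2 + 2s + 4 to s^2 + 2ζωₙs + ωₙ²: ωₙ = 2 rad/s and ζ = 2/(2·2) = 0.5.
ζωₙ = 2/2 = 1, so t_s ≈ 4/(ζωₙ) = 4/1 = 4 s.

t_s ≈ 4 s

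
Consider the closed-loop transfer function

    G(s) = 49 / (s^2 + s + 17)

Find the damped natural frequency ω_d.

ω_d ≈ 4.093 rad/s

Comparing s^2 + s + 17 to s^2 + 2ζωₙs + ωₙ²: ωₙ = √17 ≈ 4.123 rad/s and ζ = 1/(2·√17) ≈ 0.1213.
ζωₙ = 1/2 = 0.5, so ω_d = ωₙ√(1−ζ²) = √(ωₙ² − (ζωₙ)²) = √(17 − 0.5²) = √16.75 ≈ 4.093 rad/s.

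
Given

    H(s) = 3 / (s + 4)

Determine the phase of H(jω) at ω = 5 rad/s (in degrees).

At s = j5: numerator = 3, denominator = 4 + j5.
∠H = ∠num − ∠den = 0° − (51.340°) = -51.34°.

∠H(j5) ≈ -51.34°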